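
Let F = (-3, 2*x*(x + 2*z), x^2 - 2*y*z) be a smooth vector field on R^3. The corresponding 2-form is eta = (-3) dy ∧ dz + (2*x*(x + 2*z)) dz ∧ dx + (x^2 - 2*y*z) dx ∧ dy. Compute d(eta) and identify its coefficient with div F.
d(eta) = (-2*y) dx ∧ dy ∧ dz; div F = -2*y

For a 2-form in R^3 of the form above, applying d gives a 3-form with coefficient ∂P/∂x + ∂Q/∂y + ∂R/∂z:
  ∂P/∂x = 0
  ∂Q/∂y = 0
  ∂R/∂z = -2*y
Sum = -2*y, which is exactly div F.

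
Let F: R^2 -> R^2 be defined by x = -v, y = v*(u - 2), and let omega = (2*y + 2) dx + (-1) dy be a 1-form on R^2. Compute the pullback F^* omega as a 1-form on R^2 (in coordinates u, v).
F^* omega = (-v) du + (-2*u*v - u + 4*v) dv

Using F^*(f dg) = (f ∘ F) d(g ∘ F), substitute each coordinate x_i by F_i(u, v) in f_i, and replace dx_i by d F_i = (∂F_i/∂u) du + (∂F_i/∂v) dv.
  For the x component: f_1(F) = 2*u*v - 4*v + 2; d F_1 = (0) du + (-1) dv
  For the y component: f_2(F) = -1; d F_2 = (v) du + (u - 2) dv
Combining and collecting du, dv coefficients:
  coeff of du: -v
  coeff of dv: -2*u*v - u + 4*v
F^* omega = (-v) du + (-2*u*v - u + 4*v) dv.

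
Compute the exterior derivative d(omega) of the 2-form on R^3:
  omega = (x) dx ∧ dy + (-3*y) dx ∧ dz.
d(omega) = (3) dx ∧ dy ∧ dz

For a 2-form omega = sum_{i<j} g_{ij} dx_i ∧ dx_j, the exterior derivative is
  d(omega) = sum_{i<j} d(g_{ij}) ∧ dx_i ∧ dx_j = sum_{i<j, k} (∂g_{ij}/∂x_k) dx_k ∧ dx_i ∧ dx_j.
Expand each term, using dx_k ∧ dx_i ∧ dx_j = sgn(permutation) dx_{(a)} ∧ dx_{(b)} ∧ dx_{(c)} with (a < b < c) sorted:
  d(-3*y) includes (∂/∂y)(-3*y) dy = (-3) dy, which multiplied by dx ∧ dz gives (3) dx ∧ dy ∧ dz
Collecting like 3-forms: d(omega) = (3) dx ∧ dy ∧ dz.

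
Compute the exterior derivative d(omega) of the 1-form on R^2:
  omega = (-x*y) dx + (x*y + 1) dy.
d(omega) = (x + y) dx ∧ dy

For a 1-form omega = sum_i f_i dx_i, the exterior derivative is
  d(omega) = sum_{i < j} (∂f_j/∂x_i - ∂f_i/∂x_j) dx_i ∧ dx_j.
  coefficient of dx ∧ dy: ∂f_2/∂x - ∂f_1/∂y = ∂(x*y + 1)/∂x - ∂(-x*y)/∂y = x + y
Assembling: d(omega) = (x + y) dx ∧ dy.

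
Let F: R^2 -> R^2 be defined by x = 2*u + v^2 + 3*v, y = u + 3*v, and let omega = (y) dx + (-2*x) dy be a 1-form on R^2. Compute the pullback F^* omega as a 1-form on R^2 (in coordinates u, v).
F^* omega = (-2*u - 2*v^2) du + (2*u*v - 9*u - 9*v) dv

Using F^*(f dg) = (f ∘ F) d(g ∘ F), substitute each coordinate x_i by F_i(u, v) in f_i, and replace dx_i by d F_i = (∂F_i/∂u) du + (∂F_i/∂v) dv.
  For the x component: f_1(F) = u + 3*v; d F_1 = (2) du + (2*v + 3) dv
  For the y component: f_2(F) = -4*u - 2*v^2 - 6*v; d F_2 = (1) du + (3) dv
Combining and collecting du, dv coefficients:
  coeff of du: -2*u - 2*v^2
  coeff of dv: 2*u*v - 9*u - 9*v
F^* omega = (-2*u - 2*v^2) du + (2*u*v - 9*u - 9*v) dv.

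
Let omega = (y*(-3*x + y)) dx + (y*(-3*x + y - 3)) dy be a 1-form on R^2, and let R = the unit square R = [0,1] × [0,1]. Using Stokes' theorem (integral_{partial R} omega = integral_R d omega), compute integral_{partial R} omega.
integral_(partial R) omega = -1

Stokes: integral_partial_R omega = integral_R d omega with d omega = (∂Q/∂x - ∂P/∂y) dx ∧ dy.
  ∂Q/∂x = -3*y
  ∂P/∂y = -3*x + 2*y
  integrand = ∂Q/∂x - ∂P/∂y = 3*x - 5*y.
Integrating over R: integral_0^1 integral_0^1 (3*x - 5*y) dx dy = -1.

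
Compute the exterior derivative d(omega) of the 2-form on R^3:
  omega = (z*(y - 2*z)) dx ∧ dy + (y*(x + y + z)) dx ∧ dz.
d(omega) = (-x - y - 5*z) dx ∧ dy ∧ dz

For a 2-form omega = sum_{i<j} g_{ij} dx_i ∧ dx_j, the exterior derivative is
  d(omega) = sum_{i<j} d(g_{ij}) ∧ dx_i ∧ dx_j = sum_{i<j, k} (∂g_{ij}/∂x_k) dx_k ∧ dx_i ∧ dx_j.
Expand each term, using dx_k ∧ dx_i ∧ dx_j = sgn(permutation) dx_{(a)} ∧ dx_{(b)} ∧ dx_{(c)} with (a < b < c) sorted:
  d(z*(y - 2*z)) includes (∂/∂z)(z*(y - 2*z)) dz = (y - 4*z) dz, which multiplied by dx ∧ dy gives (y - 4*z) dx ∧ dy ∧ dz
  d(y*(x + y + z)) includes (∂/∂y)(y*(x + y + z)) dy = (x + 2*y + z) dy, which multiplied by dx ∧ dz gives (-x - 2*y - z) dx ∧ dy ∧ dz
Collecting like 3-forms: d(omega) = (-x - y - 5*z) dx ∧ dy ∧ dz.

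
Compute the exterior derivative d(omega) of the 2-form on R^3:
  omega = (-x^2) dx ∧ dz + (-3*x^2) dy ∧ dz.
d(omega) = (-6*x) dx ∧ dy ∧ dz

For a 2-form omega = sum_{i<j} g_{ij} dx_i ∧ dx_j, the exterior derivative is
  d(omega) = sum_{i<j} d(g_{ij}) ∧ dx_i ∧ dx_j = sum_{i<j, k} (∂g_{ij}/∂x_k) dx_k ∧ dx_i ∧ dx_j.
Expand each term, using dx_k ∧ dx_i ∧ dx_j = sgn(permutation) dx_{(a)} ∧ dx_{(b)} ∧ dx_{(c)} with (a < b < c) sorted:
  d(-3*x^2) includes (∂/∂x)(-3*x^2) dx = (-6*x) dx, which multiplied by dy ∧ dz gives (-6*x) dx ∧ dy ∧ dz
Collecting like 3-forms: d(omega) = (-6*x) dx ∧ dy ∧ dz.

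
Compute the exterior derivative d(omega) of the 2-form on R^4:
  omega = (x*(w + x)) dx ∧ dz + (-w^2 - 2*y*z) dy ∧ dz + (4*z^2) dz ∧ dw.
d(omega) = (x) dx ∧ dz ∧ dw + (-2*w) dy ∧ dz ∧ dw

For a 2-form omega = sum_{i<j} g_{ij} dx_i ∧ dx_j, the exterior derivative is
  d(omega) = sum_{i<j} d(g_{ij}) ∧ dx_i ∧ dx_j = sum_{i<j, k} (∂g_{ij}/∂x_k) dx_k ∧ dx_i ∧ dx_j.
Expand each term, using dx_k ∧ dx_i ∧ dx_j = sgn(permutation) dx_{(a)} ∧ dx_{(b)} ∧ dx_{(c)} with (a < b < c) sorted:
  d(x*(w + x)) includes (∂/∂w)(x*(w + x)) dw = (x) dw, which multiplied by dx ∧ dz gives (x) dx ∧ dz ∧ dw
  d(-w^2 - 2*y*z) includes (∂/∂w)(-w^2 - 2*y*z) dw = (-2*w) dw, which multiplied by dy ∧ dz gives (-2*w) dy ∧ dz ∧ dw
Collecting like 3-forms: d(omega) = (x) dx ∧ dz ∧ dw + (-2*w) dy ∧ dz ∧ dw.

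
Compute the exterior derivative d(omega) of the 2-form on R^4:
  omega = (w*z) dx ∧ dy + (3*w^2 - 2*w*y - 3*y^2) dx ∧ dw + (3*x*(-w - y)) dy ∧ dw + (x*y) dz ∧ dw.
d(omega) = (w) dx ∧ dy ∧ dz + (-w + 3*y + z) dx ∧ dy ∧ dw + (y) dx ∧ dz ∧ dw + (x) dy ∧ dz ∧ dw

For a 2-form omega = sum_{i<j} g_{ij} dx_i ∧ dx_j, the exterior derivative is
  d(omega) = sum_{i<j} d(g_{ij}) ∧ dx_i ∧ dx_j = sum_{i<j, k} (∂g_{ij}/∂x_k) dx_k ∧ dx_i ∧ dx_j.
Expand each term, using dx_k ∧ dx_i ∧ dx_j = sgn(permutation) dx_{(a)} ∧ dx_{(b)} ∧ dx_{(c)} with (a < b < c) sorted:
  d(w*z) includes (∂/∂z)(w*z) dz = (w) dz, which multiplied by dx ∧ dy gives (w) dx ∧ dy ∧ dz
  d(w*z) includes (∂/∂w)(w*z) dw = (z) dw, which multiplied by dx ∧ dy gives (z) dx ∧ dy ∧ dw
  d(3*w^2 - 2*w*y - 3*y^2) includes (∂/∂y)(3*w^2 - 2*w*y - 3*y^2) dy = (-2*w - 6*y) dy, which multiplied by dx ∧ dw gives (2*w + 6*y) dx ∧ dy ∧ dw
  d(3*x*(-w - y)) includes (∂/∂x)(3*x*(-w - y)) dx = (-3*w - 3*y) dx, which multiplied by dy ∧ dw gives (-3*w - 3*y) dx ∧ dy ∧ dw
  d(x*y) includes (∂/∂x)(x*y) dx = (y) dx, which multiplied by dz ∧ dw gives (y) dx ∧ dz ∧ dw
  d(x*y) includes (∂/∂y)(x*y) dy = (x) dy, which multiplied by dz ∧ dw gives (x) dy ∧ dz ∧ dw
Collecting like 3-forms: d(omega) = (w) dx ∧ dy ∧ dz + (-w + 3*y + z) dx ∧ dy ∧ dw + (y) dx ∧ dz ∧ dw + (x) dy ∧ dz ∧ dw.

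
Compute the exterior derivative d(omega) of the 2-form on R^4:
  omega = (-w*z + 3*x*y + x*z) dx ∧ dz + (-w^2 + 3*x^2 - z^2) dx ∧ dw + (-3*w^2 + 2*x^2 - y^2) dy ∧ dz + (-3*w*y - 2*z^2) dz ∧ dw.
d(omega) = (x) dx ∧ dy ∧ dz + (z) dx ∧ dz ∧ dw + (-9*w) dy ∧ dz ∧ dw

For a 2-form omega = sum_{i<j} g_{ij} dx_i ∧ dx_j, the exterior derivative is
  d(omega) = sum_{i<j} d(g_{ij}) ∧ dx_i ∧ dx_j = sum_{i<j, k} (∂g_{ij}/∂x_k) dx_k ∧ dx_i ∧ dx_j.
Expand each term, using dx_k ∧ dx_i ∧ dx_j = sgn(permutation) dx_{(a)} ∧ dx_{(b)} ∧ dx_{(c)} with (a < b < c) sorted:
  d(-w*z + 3*x*y + x*z) includes (∂/∂y)(-w*z + 3*x*y + x*z) dy = (3*x) dy, which multiplied by dx ∧ dz gives (-3*x) dx ∧ dy ∧ dz
  d(-w*z + 3*x*y + x*z) includes (∂/∂w)(-w*z + 3*x*y + x*z) dw = (-z) dw, which multiplied by dx ∧ dz gives (-z) dx ∧ dz ∧ dw
  d(-w^2 + 3*x^2 - z^2) includes (∂/∂z)(-w^2 + 3*x^2 - z^2) dz = (-2*z) dz, which multiplied by dx ∧ dw gives (2*z) dx ∧ dz ∧ dw
  d(-3*w^2 + 2*x^2 - y^2) includes (∂/∂x)(-3*w^2 + 2*x^2 - y^2) dx = (4*x) dx, which multiplied by dy ∧ dz gives (4*x) dx ∧ dy ∧ dz
  d(-3*w^2 + 2*x^2 - y^2) includes (∂/∂w)(-3*w^2 + 2*x^2 - y^2) dw = (-6*w) dw, which multiplied by dy ∧ dz gives (-6*w) dy ∧ dz ∧ dw
  d(-3*w*y - 2*z^2) includes (∂/∂y)(-3*w*y - 2*z^2) dy = (-3*w) dy, which multiplied by dz ∧ dw gives (-3*w) dy ∧ dz ∧ dw
Collecting like 3-forms: d(omega) = (x) dx ∧ dy ∧ dz + (z) dx ∧ dz ∧ dw + (-9*w) dy ∧ dz ∧ dw.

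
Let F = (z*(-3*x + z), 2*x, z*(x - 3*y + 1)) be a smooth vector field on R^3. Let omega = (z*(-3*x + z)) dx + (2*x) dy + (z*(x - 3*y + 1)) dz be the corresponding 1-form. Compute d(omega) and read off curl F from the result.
d(omega) = (-3*z) dy ∧ dz + (-3*x + z) dz ∧ dx + (2) dx ∧ dy; curl F = (-3*z, -3*x + z, 2)

d omega = sum_{i<j} (∂f_j/∂x_i - ∂f_i/∂x_j) dx_i ∧ dx_j. Under the identification (dy ∧ dz, dz ∧ dx, dx ∧ dy) ↔ (e_x, e_y, e_z), the coefficients are exactly the components of curl F. Compute:
  ∂R/∂y - ∂Q/∂z = (-3*z) - (0) = -3*z
  ∂P/∂z - ∂R/∂x = (-3*x + 2*z) - (z) = -3*x + z
  ∂Q/∂x - ∂P/∂y = (2) - (0) = 2.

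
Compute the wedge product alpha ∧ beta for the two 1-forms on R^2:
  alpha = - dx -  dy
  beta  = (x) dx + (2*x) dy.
alpha ∧ beta = (-x) dx ∧ dy

Distribute the wedge, using dx_i ∧ dx_j = -dx_j ∧ dx_i and dx_i ∧ dx_i = 0. For each pair (i, j) with i < j, the coefficient of dx_i ∧ dx_j in alpha ∧ beta is (alpha_i * beta_j - alpha_j * beta_i). Collecting: alpha ∧ beta = (-x) dx ∧ dy.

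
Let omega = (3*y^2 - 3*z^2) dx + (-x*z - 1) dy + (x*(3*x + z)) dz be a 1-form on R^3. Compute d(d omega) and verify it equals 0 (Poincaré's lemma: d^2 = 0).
d(d omega) = 0

Step 1: d omega = sum_{i<j} (∂f_j/∂x_i - ∂f_i/∂x_j) dx_i ∧ dx_j:
  coeff of dx ∧ dy: -6*y - z
  coeff of dx ∧ dz: 6*x + 7*z
  coeff of dy ∧ dz: x
Step 2: Apply d again to each 2-form coefficient. The only possible 3-form in R^3 is dx ∧ dy ∧ dz, with coefficient
  ∂(coeff of dy∧dz)/∂x - ∂(coeff of dx∧dz)/∂y + ∂(coeff of dx∧dy)/∂z
  = ∂/∂x (x) - ∂/∂y (6*x + 7*z) + ∂/∂z (-6*y - z).
Each of these terms simplifies to sums of mixed partials that cancel in pairs. The result is 0 (by equality of mixed partials for smooth functions — Schwarz / Clairaut).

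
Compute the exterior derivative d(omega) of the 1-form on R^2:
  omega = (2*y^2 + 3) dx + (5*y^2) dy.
d(omega) = (-4*y) dx ∧ dy

For a 1-form omega = sum_i f_i dx_i, the exterior derivative is
  d(omega) = sum_{i < j} (∂f_j/∂x_i - ∂f_i/∂x_j) dx_i ∧ dx_j.
  coefficient of dx ∧ dy: ∂f_2/∂x - ∂f_1/∂y = ∂(5*y^2)/∂x - ∂(2*y^2 + 3)/∂y = -4*y
Assembling: d(omega) = (-4*y) dx ∧ dy.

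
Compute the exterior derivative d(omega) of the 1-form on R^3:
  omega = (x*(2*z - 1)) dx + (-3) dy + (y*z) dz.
d(omega) = (-2*x) dx ∧ dz + (z) dy ∧ dz

For a 1-form omega = sum_i f_i dx_i, the exterior derivative is
  d(omega) = sum_{i < j} (∂f_j/∂x_i - ∂f_i/∂x_j) dx_i ∧ dx_j.
  coefficient of dx ∧ dz: ∂f_3/∂x - ∂f_1/∂z = ∂(y*z)/∂x - ∂(x*(2*z - 1))/∂z = -2*x
  coefficient of dy ∧ dz: ∂f_3/∂y - ∂f_2/∂z = ∂(y*z)/∂y - ∂(-3)/∂z = z
Assembling: d(omega) = (-2*x) dx ∧ dz + (z) dy ∧ dz.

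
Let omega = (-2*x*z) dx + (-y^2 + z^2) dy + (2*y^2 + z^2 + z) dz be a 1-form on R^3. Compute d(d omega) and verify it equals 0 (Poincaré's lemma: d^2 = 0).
d(d omega) = 0

Step 1: d omega = sum_{i<j} (∂f_j/∂x_i - ∂f_i/∂x_j) dx_i ∧ dx_j:
  coeff of dx ∧ dy: 0
  coeff of dx ∧ dz: 2*x
  coeff of dy ∧ dz: 4*y - 2*z
Step 2: Apply d again to each 2-form coefficient. The only possible 3-form in R^3 is dx ∧ dy ∧ dz, with coefficient
  ∂(coeff of dy∧dz)/∂x - ∂(coeff of dx∧dz)/∂y + ∂(coeff of dx∧dy)/∂z
  = ∂/∂x (4*y - 2*z) - ∂/∂y (2*x) + ∂/∂z (0).
Each of these terms simplifies to sums of mixed partials that cancel in pairs. The result is 0 (by equality of mixed partials for smooth functions — Schwarz / Clairaut).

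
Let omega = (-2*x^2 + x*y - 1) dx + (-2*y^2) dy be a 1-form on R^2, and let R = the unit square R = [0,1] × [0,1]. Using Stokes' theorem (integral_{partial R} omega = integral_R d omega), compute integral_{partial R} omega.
integral_(partial R) omega = -1/2

Stokes: integral_partial_R omega = integral_R d omega with d omega = (∂Q/∂x - ∂P/∂y) dx ∧ dy.
  ∂Q/∂x = 0
  ∂P/∂y = x
  integrand = ∂Q/∂x - ∂P/∂y = -x.
Integrating over R: integral_0^1 integral_0^1 (-x) dx dy = -1/2.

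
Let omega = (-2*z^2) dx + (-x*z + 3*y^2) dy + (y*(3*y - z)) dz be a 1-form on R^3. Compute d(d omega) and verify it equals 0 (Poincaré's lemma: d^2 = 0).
d(d omega) = 0

Step 1: d omega = sum_{i<j} (∂f_j/∂x_i - ∂f_i/∂x_j) dx_i ∧ dx_j:
  coeff of dx ∧ dy: -z
  coeff of dx ∧ dz: 4*z
  coeff of dy ∧ dz: x + 6*y - z
Step 2: Apply d again to each 2-form coefficient. The only possible 3-form in R^3 is dx ∧ dy ∧ dz, with coefficient
  ∂(coeff of dy∧dz)/∂x - ∂(coeff of dx∧dz)/∂y + ∂(coeff of dx∧dy)/∂z
  = ∂/∂x (x + 6*y - z) - ∂/∂y (4*z) + ∂/∂z (-z).
Each of these terms simplifies to sums of mixed partials that cancel in pairs. The result is 0 (by equality of mixed partials for smooth functions — Schwarz / Clairaut).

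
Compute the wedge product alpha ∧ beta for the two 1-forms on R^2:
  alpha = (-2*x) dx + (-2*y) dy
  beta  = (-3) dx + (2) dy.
alpha ∧ beta = (-4*x - 6*y) dx ∧ dy

Distribute the wedge, using dx_i ∧ dx_j = -dx_j ∧ dx_i and dx_i ∧ dx_i = 0. For each pair (i, j) with i < j, the coefficient of dx_i ∧ dx_j in alpha ∧ beta is (alpha_i * beta_j - alpha_j * beta_i). Collecting: alpha ∧ beta = (-4*x - 6*y) dx ∧ dy.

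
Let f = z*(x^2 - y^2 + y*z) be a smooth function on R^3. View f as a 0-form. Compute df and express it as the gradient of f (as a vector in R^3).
df = (2*x*z) dx + (z*(-2*y + z)) dy + (x^2 - y^2 + 2*y*z) dz; grad f = (2*x*z, z*(-2*y + z), x^2 - y^2 + 2*y*z)

For a 0-form f, d f = (∂f/∂x) dx + (∂f/∂y) dy + (∂f/∂z) dz. The components of the vector representation are exactly the entries of grad f in Cartesian coordinates:
  ∂f/∂x = 2*x*z
  ∂f/∂y = z*(-2*y + z)
  ∂f/∂z = x^2 - y^2 + 2*y*z.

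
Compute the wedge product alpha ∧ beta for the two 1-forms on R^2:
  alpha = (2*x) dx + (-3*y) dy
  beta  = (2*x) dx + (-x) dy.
alpha ∧ beta = (2*x*(-x + 3*y)) dx ∧ dy

Distribute the wedge, using dx_i ∧ dx_j = -dx_j ∧ dx_i and dx_i ∧ dx_i = 0. For each pair (i, j) with i < j, the coefficient of dx_i ∧ dx_j in alpha ∧ beta is (alpha_i * beta_j - alpha_j * beta_i). Collecting: alpha ∧ beta = (2*x*(-x + 3*y)) dx ∧ dy.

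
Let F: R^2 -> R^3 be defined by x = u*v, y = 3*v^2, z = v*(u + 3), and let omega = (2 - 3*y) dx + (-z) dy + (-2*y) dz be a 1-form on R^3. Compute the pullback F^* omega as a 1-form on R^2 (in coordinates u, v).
F^* omega = (v*(2 - 15*v^2)) du + (-21*u*v^2 + 2*u - 36*v^2) dv

Using F^*(f dg) = (f ∘ F) d(g ∘ F), substitute each coordinate x_i by F_i(u, v) in f_i, and replace dx_i by d F_i = (∂F_i/∂u) du + (∂F_i/∂v) dv.
  For the x component: f_1(F) = 2 - 9*v^2; d F_1 = (v) du + (u) dv
  For the y component: f_2(F) = v*(-u - 3); d F_2 = (0) du + (6*v) dv
  For the z component: f_3(F) = -6*v^2; d F_3 = (v) du + (u + 3) dv
Combining and collecting du, dv coefficients:
  coeff of du: v*(2 - 15*v^2)
  coeff of dv: -21*u*v^2 + 2*u - 36*v^2
F^* omega = (v*(2 - 15*v^2)) du + (-21*u*v^2 + 2*u - 36*v^2) dv.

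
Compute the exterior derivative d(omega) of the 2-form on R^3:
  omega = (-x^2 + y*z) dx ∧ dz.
d(omega) = (-z) dx ∧ dy ∧ dz

For a 2-form omega = sum_{i<j} g_{ij} dx_i ∧ dx_j, the exterior derivative is
  d(omega) = sum_{i<j} d(g_{ij}) ∧ dx_i ∧ dx_j = sum_{i<j, k} (∂g_{ij}/∂x_k) dx_k ∧ dx_i ∧ dx_j.
Expand each term, using dx_k ∧ dx_i ∧ dx_j = sgn(permutation) dx_{(a)} ∧ dx_{(b)} ∧ dx_{(c)} with (a < b < c) sorted:
  d(-x^2 + y*z) includes (∂/∂y)(-x^2 + y*z) dy = (z) dy, which multiplied by dx ∧ dz gives (-z) dx ∧ dy ∧ dz
Collecting like 3-forms: d(omega) = (-z) dx ∧ dy ∧ dz.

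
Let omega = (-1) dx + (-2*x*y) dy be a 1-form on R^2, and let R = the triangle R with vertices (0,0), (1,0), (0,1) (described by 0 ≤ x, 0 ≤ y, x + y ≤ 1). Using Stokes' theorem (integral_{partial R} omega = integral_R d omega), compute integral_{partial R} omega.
integral_(partial R) omega = -1/3

Stokes: integral_partial_R omega = integral_R d omega with d omega = (∂Q/∂x - ∂P/∂y) dx ∧ dy.
  ∂Q/∂x = -2*y
  ∂P/∂y = 0
  integrand = ∂Q/∂x - ∂P/∂y = -2*y.
Integrating over R: integral_0^1 integral_0^{1-x} (-2*y) dy dx = -1/3.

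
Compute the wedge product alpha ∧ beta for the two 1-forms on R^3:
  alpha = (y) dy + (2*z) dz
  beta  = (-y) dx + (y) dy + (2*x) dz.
alpha ∧ beta = (y^2) dx ∧ dy + (2*y*(x - z)) dy ∧ dz + (2*y*z) dx ∧ dz

Distribute the wedge, using dx_i ∧ dx_j = -dx_j ∧ dx_i and dx_i ∧ dx_i = 0. For each pair (i, j) with i < j, the coefficient of dx_i ∧ dx_j in alpha ∧ beta is (alpha_i * beta_j - alpha_j * beta_i). Collecting: alpha ∧ beta = (y^2) dx ∧ dy + (2*y*(x - z)) dy ∧ dz + (2*y*z) dx ∧ dz.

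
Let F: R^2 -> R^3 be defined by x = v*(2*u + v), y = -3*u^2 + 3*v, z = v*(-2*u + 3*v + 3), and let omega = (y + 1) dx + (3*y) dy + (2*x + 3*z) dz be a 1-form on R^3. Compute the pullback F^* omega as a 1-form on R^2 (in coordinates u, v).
F^* omega = (54*u^3 - 6*u^2*v + 4*u*v^2 - 54*u*v - 22*v^3 - 12*v^2 + 2*v) du + (-6*u^3 - 2*u^2*v - 27*u^2 - 34*u*v^2 - 18*u*v + 2*u + 66*v^3 + 93*v^2 + 56*v) dv

Using F^*(f dg) = (f ∘ F) d(g ∘ F), substitute each coordinate x_i by F_i(u, v) in f_i, and replace dx_i by d F_i = (∂F_i/∂u) du + (∂F_i/∂v) dv.
  For the x component: f_1(F) = -3*u^2 + 3*v + 1; d F_1 = (2*v) du + (2*u + 2*v) dv
  For the y component: f_2(F) = -9*u^2 + 9*v; d F_2 = (-6*u) du + (3) dv
  For the z component: f_3(F) = v*(-2*u + 11*v + 9); d F_3 = (-2*v) du + (-2*u + 6*v + 3) dv
Combining and collecting du, dv coefficients:
  coeff of du: 54*u^3 - 6*u^2*v + 4*u*v^2 - 54*u*v - 22*v^3 - 12*v^2 + 2*v
  coeff of dv: -6*u^3 - 2*u^2*v - 27*u^2 - 34*u*v^2 - 18*u*v + 2*u + 66*v^3 + 93*v^2 + 56*v
F^* omega = (54*u^3 - 6*u^2*v + 4*u*v^2 - 54*u*v - 22*v^3 - 12*v^2 + 2*v) du + (-6*u^3 - 2*u^2*v - 27*u^2 - 34*u*v^2 - 18*u*v + 2*u + 66*v^3 + 93*v^2 + 56*v) dv.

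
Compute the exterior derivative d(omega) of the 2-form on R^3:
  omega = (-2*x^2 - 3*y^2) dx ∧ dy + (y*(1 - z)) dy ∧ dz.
d(omega) = 0

For a 2-form omega = sum_{i<j} g_{ij} dx_i ∧ dx_j, the exterior derivative is
  d(omega) = sum_{i<j} d(g_{ij}) ∧ dx_i ∧ dx_j = sum_{i<j, k} (∂g_{ij}/∂x_k) dx_k ∧ dx_i ∧ dx_j.
Expand each term, using dx_k ∧ dx_i ∧ dx_j = sgn(permutation) dx_{(a)} ∧ dx_{(b)} ∧ dx_{(c)} with (a < b < c) sorted:

Collecting like 3-forms: d(omega) = 0.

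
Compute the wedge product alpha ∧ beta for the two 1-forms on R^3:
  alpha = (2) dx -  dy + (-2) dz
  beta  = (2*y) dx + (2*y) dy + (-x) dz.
alpha ∧ beta = (6*y) dx ∧ dy + (-2*x + 4*y) dx ∧ dz + (x + 4*y) dy ∧ dz

Distribute the wedge, using dx_i ∧ dx_j = -dx_j ∧ dx_i and dx_i ∧ dx_i = 0. For each pair (i, j) with i < j, the coefficient of dx_i ∧ dx_j in alpha ∧ beta is (alpha_i * beta_j - alpha_j * beta_i). Collecting: alpha ∧ beta = (6*y) dx ∧ dy + (-2*x + 4*y) dx ∧ dz + (x + 4*y) dy ∧ dz.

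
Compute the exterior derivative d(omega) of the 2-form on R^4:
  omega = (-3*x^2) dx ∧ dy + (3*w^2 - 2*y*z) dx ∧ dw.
d(omega) = (2*z) dx ∧ dy ∧ dw + (2*y) dx ∧ dz ∧ dw

For a 2-form omega = sum_{i<j} g_{ij} dx_i ∧ dx_j, the exterior derivative is
  d(omega) = sum_{i<j} d(g_{ij}) ∧ dx_i ∧ dx_j = sum_{i<j, k} (∂g_{ij}/∂x_k) dx_k ∧ dx_i ∧ dx_j.
Expand each term, using dx_k ∧ dx_i ∧ dx_j = sgn(permutation) dx_{(a)} ∧ dx_{(b)} ∧ dx_{(c)} with (a < b < c) sorted:
  d(3*w^2 - 2*y*z) includes (∂/∂y)(3*w^2 - 2*y*z) dy = (-2*z) dy, which multiplied by dx ∧ dw gives (2*z) dx ∧ dy ∧ dw
  d(3*w^2 - 2*y*z) includes (∂/∂z)(3*w^2 - 2*y*z) dz = (-2*y) dz, which multiplied by dx ∧ dw gives (2*y) dx ∧ dz ∧ dw
Collecting like 3-forms: d(omega) = (2*z) dx ∧ dy ∧ dw + (2*y) dx ∧ dz ∧ dw.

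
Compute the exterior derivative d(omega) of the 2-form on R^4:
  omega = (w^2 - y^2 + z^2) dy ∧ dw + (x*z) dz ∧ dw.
d(omega) = (-2*z) dy ∧ dz ∧ dw + (z) dx ∧ dz ∧ dw

For a 2-form omega = sum_{i<j} g_{ij} dx_i ∧ dx_j, the exterior derivative is
  d(omega) = sum_{i<j} d(g_{ij}) ∧ dx_i ∧ dx_j = sum_{i<j, k} (∂g_{ij}/∂x_k) dx_k ∧ dx_i ∧ dx_j.
Expand each term, using dx_k ∧ dx_i ∧ dx_j = sgn(permutation) dx_{(a)} ∧ dx_{(b)} ∧ dx_{(c)} with (a < b < c) sorted:
  d(w^2 - y^2 + z^2) includes (∂/∂z)(w^2 - y^2 + z^2) dz = (2*z) dz, which multiplied by dy ∧ dw gives (-2*z) dy ∧ dz ∧ dw
  d(x*z) includes (∂/∂x)(x*z) dx = (z) dx, which multiplied by dz ∧ dw gives (z) dx ∧ dz ∧ dw
Collecting like 3-forms: d(omega) = (-2*z) dy ∧ dz ∧ dw + (z) dx ∧ dz ∧ dw.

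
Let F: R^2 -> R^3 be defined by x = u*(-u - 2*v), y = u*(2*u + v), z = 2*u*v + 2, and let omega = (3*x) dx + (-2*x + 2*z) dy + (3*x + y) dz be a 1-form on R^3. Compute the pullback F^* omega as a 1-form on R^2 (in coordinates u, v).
F^* omega = (14*u^3 + 50*u^2*v + 10*u*v^2 + 16*u + 4*v) du + (2*u*(3*u^2 + 5*u*v + 2)) dv

Using F^*(f dg) = (f ∘ F) d(g ∘ F), substitute each coordinate x_i by F_i(u, v) in f_i, and replace dx_i by d F_i = (∂F_i/∂u) du + (∂F_i/∂v) dv.
  For the x component: f_1(F) = 3*u*(-u - 2*v); d F_1 = (-2*u - 2*v) du + (-2*u) dv
  For the y component: f_2(F) = 2*u^2 + 8*u*v + 4; d F_2 = (4*u + v) du + (u) dv
  For the z component: f_3(F) = u*(-u - 5*v); d F_3 = (2*v) du + (2*u) dv
Combining and collecting du, dv coefficients:
  coeff of du: 14*u^3 + 50*u^2*v + 10*u*v^2 + 16*u + 4*v
  coeff of dv: 2*u*(3*u^2 + 5*u*v + 2)
F^* omega = (14*u^3 + 50*u^2*v + 10*u*v^2 + 16*u + 4*v) du + (2*u*(3*u^2 + 5*u*v + 2)) dv.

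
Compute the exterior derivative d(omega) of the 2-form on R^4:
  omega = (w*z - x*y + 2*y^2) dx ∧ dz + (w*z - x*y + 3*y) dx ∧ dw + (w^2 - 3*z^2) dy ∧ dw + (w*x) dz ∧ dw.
d(omega) = (x - 4*y) dx ∧ dy ∧ dz + (z) dx ∧ dz ∧ dw + (x - 3) dx ∧ dy ∧ dw + (6*z) dy ∧ dz ∧ dw

For a 2-form omega = sum_{i<j} g_{ij} dx_i ∧ dx_j, the exterior derivative is
  d(omega) = sum_{i<j} d(g_{ij}) ∧ dx_i ∧ dx_j = sum_{i<j, k} (∂g_{ij}/∂x_k) dx_k ∧ dx_i ∧ dx_j.
Expand each term, using dx_k ∧ dx_i ∧ dx_j = sgn(permutation) dx_{(a)} ∧ dx_{(b)} ∧ dx_{(c)} with (a < b < c) sorted:
  d(w*z - x*y + 2*y^2) includes (∂/∂y)(w*z - x*y + 2*y^2) dy = (-x + 4*y) dy, which multiplied by dx ∧ dz gives (x - 4*y) dx ∧ dy ∧ dz
  d(w*z - x*y + 2*y^2) includes (∂/∂w)(w*z - x*y + 2*y^2) dw = (z) dw, which multiplied by dx ∧ dz gives (z) dx ∧ dz ∧ dw
  d(w*z - x*y + 3*y) includes (∂/∂y)(w*z - x*y + 3*y) dy = (3 - x) dy, which multiplied by dx ∧ dw gives (x - 3) dx ∧ dy ∧ dw
  d(w*z - x*y + 3*y) includes (∂/∂z)(w*z - x*y + 3*y) dz = (w) dz, which multiplied by dx ∧ dw gives (-w) dx ∧ dz ∧ dw
  d(w^2 - 3*z^2) includes (∂/∂z)(w^2 - 3*z^2) dz = (-6*z) dz, which multiplied by dy ∧ dw gives (6*z) dy ∧ dz ∧ dw
  d(w*x) includes (∂/∂x)(w*x) dx = (w) dx, which multiplied by dz ∧ dw gives (w) dx ∧ dz ∧ dw
Collecting like 3-forms: d(omega) = (x - 4*y) dx ∧ dy ∧ dz + (z) dx ∧ dz ∧ dw + (x - 3) dx ∧ dy ∧ dw + (6*z) dy ∧ dz ∧ dw.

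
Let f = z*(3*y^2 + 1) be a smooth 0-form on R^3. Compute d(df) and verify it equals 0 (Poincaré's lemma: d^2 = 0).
d(df) = 0

Step 1: df = sum_i (∂f/∂x_i) dx_i = (0) dx + (6*y*z) dy + (3*y^2 + 1) dz.
Step 2: Apply d again. Using the 1-form formula, the coefficient of dx ∧ dy in d(df) is ∂^2 f/∂x ∂y - ∂^2 f/∂y ∂x = (0) - (0) = 0 (equality of mixed partials for smooth f).
Similarly for dx ∧ dz and dy ∧ dz — all coefficients vanish. So d(df) = 0.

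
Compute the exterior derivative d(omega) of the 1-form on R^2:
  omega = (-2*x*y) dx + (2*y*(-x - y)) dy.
d(omega) = (2*x - 2*y) dx ∧ dy

For a 1-form omega = sum_i f_i dx_i, the exterior derivative is
  d(omega) = sum_{i < j} (∂f_j/∂x_i - ∂f_i/∂x_j) dx_i ∧ dx_j.
  coefficient of dx ∧ dy: ∂f_2/∂x - ∂f_1/∂y = ∂(2*y*(-x - y))/∂x - ∂(-2*x*y)/∂y = 2*x - 2*y
Assembling: d(omega) = (2*x - 2*y) dx ∧ dy.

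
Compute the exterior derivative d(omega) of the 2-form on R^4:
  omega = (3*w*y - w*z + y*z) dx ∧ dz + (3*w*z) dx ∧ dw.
d(omega) = (-3*w - z) dx ∧ dy ∧ dz + (-3*w + 3*y - z) dx ∧ dz ∧ dw

For a 2-form omega = sum_{i<j} g_{ij} dx_i ∧ dx_j, the exterior derivative is
  d(omega) = sum_{i<j} d(g_{ij}) ∧ dx_i ∧ dx_j = sum_{i<j, k} (∂g_{ij}/∂x_k) dx_k ∧ dx_i ∧ dx_j.
Expand each term, using dx_k ∧ dx_i ∧ dx_j = sgn(permutation) dx_{(a)} ∧ dx_{(b)} ∧ dx_{(c)} with (a < b < c) sorted:
  d(3*w*y - w*z + y*z) includes (∂/∂y)(3*w*y - w*z + y*z) dy = (3*w + z) dy, which multiplied by dx ∧ dz gives (-3*w - z) dx ∧ dy ∧ dz
  d(3*w*y - w*z + y*z) includes (∂/∂w)(3*w*y - w*z + y*z) dw = (3*y - z) dw, which multiplied by dx ∧ dz gives (3*y - z) dx ∧ dz ∧ dw
  d(3*w*z) includes (∂/∂z)(3*w*z) dz = (3*w) dz, which multiplied by dx ∧ dw gives (-3*w) dx ∧ dz ∧ dw
Collecting like 3-forms: d(omega) = (-3*w - z) dx ∧ dy ∧ dz + (-3*w + 3*y - z) dx ∧ dz ∧ dw.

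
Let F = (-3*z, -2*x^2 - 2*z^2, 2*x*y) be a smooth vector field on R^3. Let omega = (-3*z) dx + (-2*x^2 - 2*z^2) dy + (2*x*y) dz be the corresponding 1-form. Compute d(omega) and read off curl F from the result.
d(omega) = (2*x + 4*z) dy ∧ dz + (-2*y - 3) dz ∧ dx + (-4*x) dx ∧ dy; curl F = (2*x + 4*z, -2*y - 3, -4*x)

d omega = sum_{i<j} (∂f_j/∂x_i - ∂f_i/∂x_j) dx_i ∧ dx_j. Under the identification (dy ∧ dz, dz ∧ dx, dx ∧ dy) ↔ (e_x, e_y, e_z), the coefficients are exactly the components of curl F. Compute:
  ∂R/∂y - ∂Q/∂z = (2*x) - (-4*z) = 2*x + 4*z
  ∂P/∂z - ∂R/∂x = (-3) - (2*y) = -2*y - 3
  ∂Q/∂x - ∂P/∂y = (-4*x) - (0) = -4*x.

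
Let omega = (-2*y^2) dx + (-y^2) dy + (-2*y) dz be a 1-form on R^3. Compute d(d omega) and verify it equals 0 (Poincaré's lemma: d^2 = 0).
d(d omega) = 0

Step 1: d omega = sum_{i<j} (∂f_j/∂x_i - ∂f_i/∂x_j) dx_i ∧ dx_j:
  coeff of dx ∧ dy: 4*y
  coeff of dx ∧ dz: 0
  coeff of dy ∧ dz: -2
Step 2: Apply d again to each 2-form coefficient. The only possible 3-form in R^3 is dx ∧ dy ∧ dz, with coefficient
  ∂(coeff of dy∧dz)/∂x - ∂(coeff of dx∧dz)/∂y + ∂(coeff of dx∧dy)/∂z
  = ∂/∂x (-2) - ∂/∂y (0) + ∂/∂z (4*y).
Each of these terms simplifies to sums of mixed partials that cancel in pairs. The result is 0 (by equality of mixed partials for smooth functions — Schwarz / Clairaut).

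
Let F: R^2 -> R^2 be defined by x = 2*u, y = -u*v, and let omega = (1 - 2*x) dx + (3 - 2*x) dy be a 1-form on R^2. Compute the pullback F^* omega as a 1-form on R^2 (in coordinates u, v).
F^* omega = (4*u*v - 8*u - 3*v + 2) du + (u*(4*u - 3)) dv

Using F^*(f dg) = (f ∘ F) d(g ∘ F), substitute each coordinate x_i by F_i(u, v) in f_i, and replace dx_i by d F_i = (∂F_i/∂u) du + (∂F_i/∂v) dv.
  For the x component: f_1(F) = 1 - 4*u; d F_1 = (2) du + (0) dv
  For the y component: f_2(F) = 3 - 4*u; d F_2 = (-v) du + (-u) dv
Combining and collecting du, dv coefficients:
  coeff of du: 4*u*v - 8*u - 3*v + 2
  coeff of dv: u*(4*u - 3)
F^* omega = (4*u*v - 8*u - 3*v + 2) du + (u*(4*u - 3)) dv.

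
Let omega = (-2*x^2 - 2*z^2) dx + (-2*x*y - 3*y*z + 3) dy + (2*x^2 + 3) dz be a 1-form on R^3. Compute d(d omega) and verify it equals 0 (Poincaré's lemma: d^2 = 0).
d(d omega) = 0

Step 1: d omega = sum_{i<j} (∂f_j/∂x_i - ∂f_i/∂x_j) dx_i ∧ dx_j:
  coeff of dx ∧ dy: -2*y
  coeff of dx ∧ dz: 4*x + 4*z
  coeff of dy ∧ dz: 3*y
Step 2: Apply d again to each 2-form coefficient. The only possible 3-form in R^3 is dx ∧ dy ∧ dz, with coefficient
  ∂(coeff of dy∧dz)/∂x - ∂(coeff of dx∧dz)/∂y + ∂(coeff of dx∧dy)/∂z
  = ∂/∂x (3*y) - ∂/∂y (4*x + 4*z) + ∂/∂z (-2*y).
Each of these terms simplifies to sums of mixed partials that cancel in pairs. The result is 0 (by equality of mixed partials for smooth functions — Schwarz / Clairaut).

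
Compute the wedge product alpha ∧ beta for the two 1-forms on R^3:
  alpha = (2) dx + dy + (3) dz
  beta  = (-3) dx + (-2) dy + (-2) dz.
alpha ∧ beta = (-1) dx ∧ dy + (5) dx ∧ dz + (4) dy ∧ dz

Distribute the wedge, using dx_i ∧ dx_j = -dx_j ∧ dx_i and dx_i ∧ dx_i = 0. For each pair (i, j) with i < j, the coefficient of dx_i ∧ dx_j in alpha ∧ beta is (alpha_i * beta_j - alpha_j * beta_i). Collecting: alpha ∧ beta = (-1) dx ∧ dy + (5) dx ∧ dz + (4) dy ∧ dz.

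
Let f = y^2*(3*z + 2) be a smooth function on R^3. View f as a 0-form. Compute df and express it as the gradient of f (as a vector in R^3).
df = (0) dx + (2*y*(3*z + 2)) dy + (3*y^2) dz; grad f = (0, 2*y*(3*z + 2), 3*y^2)

For a 0-form f, d f = (∂f/∂x) dx + (∂f/∂y) dy + (∂f/∂z) dz. The components of the vector representation are exactly the entries of grad f in Cartesian coordinates:
  ∂f/∂x = 0
  ∂f/∂y = 2*y*(3*z + 2)
  ∂f/∂z = 3*y^2.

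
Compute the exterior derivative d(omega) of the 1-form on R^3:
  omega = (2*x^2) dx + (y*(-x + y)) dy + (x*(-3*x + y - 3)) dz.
d(omega) = (-y) dx ∧ dy + (-6*x + y - 3) dx ∧ dz + (x) dy ∧ dz

For a 1-form omega = sum_i f_i dx_i, the exterior derivative is
  d(omega) = sum_{i < j} (∂f_j/∂x_i - ∂f_i/∂x_j) dx_i ∧ dx_j.
  coefficient of dx ∧ dy: ∂f_2/∂x - ∂f_1/∂y = ∂(y*(-x + y))/∂x - ∂(2*x^2)/∂y = -y
  coefficient of dx ∧ dz: ∂f_3/∂x - ∂f_1/∂z = ∂(x*(-3*x + y - 3))/∂x - ∂(2*x^2)/∂z = -6*x + y - 3
  coefficient of dy ∧ dz: ∂f_3/∂y - ∂f_2/∂z = ∂(x*(-3*x + y - 3))/∂y - ∂(y*(-x + y))/∂z = x
Assembling: d(omega) = (-y) dx ∧ dy + (-6*x + y - 3) dx ∧ dz + (x) dy ∧ dz.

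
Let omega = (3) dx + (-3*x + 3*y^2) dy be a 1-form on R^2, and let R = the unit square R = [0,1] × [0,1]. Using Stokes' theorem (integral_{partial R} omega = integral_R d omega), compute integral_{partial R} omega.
integral_(partial R) omega = -3

Stokes: integral_partial_R omega = integral_R d omega with d omega = (∂Q/∂x - ∂P/∂y) dx ∧ dy.
  ∂Q/∂x = -3
  ∂P/∂y = 0
  integrand = ∂Q/∂x - ∂P/∂y = -3.
Integrating over R: integral_0^1 integral_0^1 (-3) dx dy = -3.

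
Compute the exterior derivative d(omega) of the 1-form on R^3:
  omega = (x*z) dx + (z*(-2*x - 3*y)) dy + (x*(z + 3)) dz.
d(omega) = (-2*z) dx ∧ dy + (-x + z + 3) dx ∧ dz + (2*x + 3*y) dy ∧ dz

For a 1-form omega = sum_i f_i dx_i, the exterior derivative is
  d(omega) = sum_{i < j} (∂f_j/∂x_i - ∂f_i/∂x_j) dx_i ∧ dx_j.
  coefficient of dx ∧ dy: ∂f_2/∂x - ∂f_1/∂y = ∂(z*(-2*x - 3*y))/∂x - ∂(x*z)/∂y = -2*z
  coefficient of dx ∧ dz: ∂f_3/∂x - ∂f_1/∂z = ∂(x*(z + 3))/∂x - ∂(x*z)/∂z = -x + z + 3
  coefficient of dy ∧ dz: ∂f_3/∂y - ∂f_2/∂z = ∂(x*(z + 3))/∂y - ∂(z*(-2*x - 3*y))/∂z = 2*x + 3*y
Assembling: d(omega) = (-2*z) dx ∧ dy + (-x + z + 3) dx ∧ dz + (2*x + 3*y) dy ∧ dz.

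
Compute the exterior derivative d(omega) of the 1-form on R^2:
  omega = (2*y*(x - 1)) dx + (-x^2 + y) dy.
d(omega) = (2 - 4*x) dx ∧ dy

For a 1-form omega = sum_i f_i dx_i, the exterior derivative is
  d(omega) = sum_{i < j} (∂f_j/∂x_i - ∂f_i/∂x_j) dx_i ∧ dx_j.
  coefficient of dx ∧ dy: ∂f_2/∂x - ∂f_1/∂y = ∂(-x^2 + y)/∂x - ∂(2*y*(x - 1))/∂y = 2 - 4*x
Assembling: d(omega) = (2 - 4*x) dx ∧ dy.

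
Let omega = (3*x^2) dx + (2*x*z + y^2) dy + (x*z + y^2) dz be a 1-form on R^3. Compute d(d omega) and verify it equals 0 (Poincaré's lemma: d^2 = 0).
d(d omega) = 0

Step 1: d omega = sum_{i<j} (∂f_j/∂x_i - ∂f_i/∂x_j) dx_i ∧ dx_j:
  coeff of dx ∧ dy: 2*z
  coeff of dx ∧ dz: z
  coeff of dy ∧ dz: -2*x + 2*y
Step 2: Apply d again to each 2-form coefficient. The only possible 3-form in R^3 is dx ∧ dy ∧ dz, with coefficient
  ∂(coeff of dy∧dz)/∂x - ∂(coeff of dx∧dz)/∂y + ∂(coeff of dx∧dy)/∂z
  = ∂/∂x (-2*x + 2*y) - ∂/∂y (z) + ∂/∂z (2*z).
Each of these terms simplifies to sums of mixed partials that cancel in pairs. The result is 0 (by equality of mixed partials for smooth functions — Schwarz / Clairaut).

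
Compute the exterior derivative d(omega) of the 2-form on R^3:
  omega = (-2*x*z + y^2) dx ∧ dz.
d(omega) = (-2*y) dx ∧ dy ∧ dz

For a 2-form omega = sum_{i<j} g_{ij} dx_i ∧ dx_j, the exterior derivative is
  d(omega) = sum_{i<j} d(g_{ij}) ∧ dx_i ∧ dx_j = sum_{i<j, k} (∂g_{ij}/∂x_k) dx_k ∧ dx_i ∧ dx_j.
Expand each term, using dx_k ∧ dx_i ∧ dx_j = sgn(permutation) dx_{(a)} ∧ dx_{(b)} ∧ dx_{(c)} with (a < b < c) sorted:
  d(-2*x*z + y^2) includes (∂/∂y)(-2*x*z + y^2) dy = (2*y) dy, which multiplied by dx ∧ dz gives (-2*y) dx ∧ dy ∧ dz
Collecting like 3-forms: d(omega) = (-2*y) dx ∧ dy ∧ dz.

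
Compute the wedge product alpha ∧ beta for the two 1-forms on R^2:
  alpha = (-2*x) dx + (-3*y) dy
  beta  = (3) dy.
alpha ∧ beta = (-6*x) dx ∧ dy

Distribute the wedge, using dx_i ∧ dx_j = -dx_j ∧ dx_i and dx_i ∧ dx_i = 0. For each pair (i, j) with i < j, the coefficient of dx_i ∧ dx_j in alpha ∧ beta is (alpha_i * beta_j - alpha_j * beta_i). Collecting: alpha ∧ beta = (-6*x) dx ∧ dy.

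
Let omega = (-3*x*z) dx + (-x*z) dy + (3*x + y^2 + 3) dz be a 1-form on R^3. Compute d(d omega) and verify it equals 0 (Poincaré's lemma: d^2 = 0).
d(d omega) = 0

Step 1: d omega = sum_{i<j} (∂f_j/∂x_i - ∂f_i/∂x_j) dx_i ∧ dx_j:
  coeff of dx ∧ dy: -z
  coeff of dx ∧ dz: 3*x + 3
  coeff of dy ∧ dz: x + 2*y
Step 2: Apply d again to each 2-form coefficient. The only possible 3-form in R^3 is dx ∧ dy ∧ dz, with coefficient
  ∂(coeff of dy∧dz)/∂x - ∂(coeff of dx∧dz)/∂y + ∂(coeff of dx∧dy)/∂z
  = ∂/∂x (x + 2*y) - ∂/∂y (3*x + 3) + ∂/∂z (-z).
Each of these terms simplifies to sums of mixed partials that cancel in pairs. The result is 0 (by equality of mixed partials for smooth functions — Schwarz / Clairaut).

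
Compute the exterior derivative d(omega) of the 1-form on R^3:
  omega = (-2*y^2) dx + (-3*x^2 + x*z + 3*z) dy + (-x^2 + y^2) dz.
d(omega) = (-6*x + 4*y + z) dx ∧ dy + (-2*x) dx ∧ dz + (-x + 2*y - 3) dy ∧ dz

For a 1-form omega = sum_i f_i dx_i, the exterior derivative is
  d(omega) = sum_{i < j} (∂f_j/∂x_i - ∂f_i/∂x_j) dx_i ∧ dx_j.
  coefficient of dx ∧ dy: ∂f_2/∂x - ∂f_1/∂y = ∂(-3*x^2 + x*z + 3*z)/∂x - ∂(-2*y^2)/∂y = -6*x + 4*y + z
  coefficient of dx ∧ dz: ∂f_3/∂x - ∂f_1/∂z = ∂(-x^2 + y^2)/∂x - ∂(-2*y^2)/∂z = -2*x
  coefficient of dy ∧ dz: ∂f_3/∂y - ∂f_2/∂z = ∂(-x^2 + y^2)/∂y - ∂(-3*x^2 + x*z + 3*z)/∂z = -x + 2*y - 3
Assembling: d(omega) = (-6*x + 4*y + z) dx ∧ dy + (-2*x) dx ∧ dz + (-x + 2*y - 3) dy ∧ dz.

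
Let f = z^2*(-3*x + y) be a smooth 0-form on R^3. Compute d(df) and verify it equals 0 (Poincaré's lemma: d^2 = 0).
d(df) = 0

Step 1: df = sum_i (∂f/∂x_i) dx_i = (-3*z^2) dx + (z^2) dy + (2*z*(-3*x + y)) dz.
Step 2: Apply d again. Using the 1-form formula, the coefficient of dx ∧ dy in d(df) is ∂^2 f/∂x ∂y - ∂^2 f/∂y ∂x = (0) - (0) = 0 (equality of mixed partials for smooth f).
Similarly for dx ∧ dz and dy ∧ dz — all coefficients vanish. So d(df) = 0.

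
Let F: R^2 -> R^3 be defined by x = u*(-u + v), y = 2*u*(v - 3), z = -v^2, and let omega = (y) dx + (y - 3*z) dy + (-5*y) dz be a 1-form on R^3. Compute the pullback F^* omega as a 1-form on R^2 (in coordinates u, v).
F^* omega = (-4*u^2*v + 12*u^2 + 6*u*v^2 - 30*u*v + 36*u + 6*v^3 - 18*v^2) du + (2*u*(3*u*v - 9*u + 13*v^2 - 30*v)) dv

Using F^*(f dg) = (f ∘ F) d(g ∘ F), substitute each coordinate x_i by F_i(u, v) in f_i, and replace dx_i by d F_i = (∂F_i/∂u) du + (∂F_i/∂v) dv.
  For the x component: f_1(F) = 2*u*(v - 3); d F_1 = (-2*u + v) du + (u) dv
  For the y component: f_2(F) = 2*u*v - 6*u + 3*v^2; d F_2 = (2*v - 6) du + (2*u) dv
  For the z component: f_3(F) = 10*u*(3 - v); d F_3 = (0) du + (-2*v) dv
Combining and collecting du, dv coefficients:
  coeff of du: -4*u^2*v + 12*u^2 + 6*u*v^2 - 30*u*v + 36*u + 6*v^3 - 18*v^2
  coeff of dv: 2*u*(3*u*v - 9*u + 13*v^2 - 30*v)
F^* omega = (-4*u^2*v + 12*u^2 + 6*u*v^2 - 30*u*v + 36*u + 6*v^3 - 18*v^2) du + (2*u*(3*u*v - 9*u + 13*v^2 - 30*v)) dv.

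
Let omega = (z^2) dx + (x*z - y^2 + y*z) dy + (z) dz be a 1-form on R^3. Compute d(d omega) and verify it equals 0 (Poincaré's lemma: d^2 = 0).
d(d omega) = 0

Step 1: d omega = sum_{i<j} (∂f_j/∂x_i - ∂f_i/∂x_j) dx_i ∧ dx_j:
  coeff of dx ∧ dy: z
  coeff of dx ∧ dz: -2*z
  coeff of dy ∧ dz: -x - y
Step 2: Apply d again to each 2-form coefficient. The only possible 3-form in R^3 is dx ∧ dy ∧ dz, with coefficient
  ∂(coeff of dy∧dz)/∂x - ∂(coeff of dx∧dz)/∂y + ∂(coeff of dx∧dy)/∂z
  = ∂/∂x (-x - y) - ∂/∂y (-2*z) + ∂/∂z (z).
Each of these terms simplifies to sums of mixed partials that cancel in pairs. The result is 0 (by equality of mixed partials for smooth functions — Schwarz / Clairaut).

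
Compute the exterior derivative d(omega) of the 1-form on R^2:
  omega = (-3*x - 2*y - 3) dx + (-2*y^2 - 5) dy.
d(omega) = (2) dx ∧ dy

For a 1-form omega = sum_i f_i dx_i, the exterior derivative is
  d(omega) = sum_{i < j} (∂f_j/∂x_i - ∂f_i/∂x_j) dx_i ∧ dx_j.
  coefficient of dx ∧ dy: ∂f_2/∂x - ∂f_1/∂y = ∂(-2*y^2 - 5)/∂x - ∂(-3*x - 2*y - 3)/∂y = 2
Assembling: d(omega) = (2) dx ∧ dy.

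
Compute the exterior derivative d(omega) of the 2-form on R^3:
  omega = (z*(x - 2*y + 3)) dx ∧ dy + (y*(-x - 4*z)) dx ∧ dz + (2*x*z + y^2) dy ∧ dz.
d(omega) = (2*x - 2*y + 6*z + 3) dx ∧ dy ∧ dz

For a 2-form omega = sum_{i<j} g_{ij} dx_i ∧ dx_j, the exterior derivative is
  d(omega) = sum_{i<j} d(g_{ij}) ∧ dx_i ∧ dx_j = sum_{i<j, k} (∂g_{ij}/∂x_k) dx_k ∧ dx_i ∧ dx_j.
Expand each term, using dx_k ∧ dx_i ∧ dx_j = sgn(permutation) dx_{(a)} ∧ dx_{(b)} ∧ dx_{(c)} with (a < b < c) sorted:
  d(z*(x - 2*y + 3)) includes (∂/∂z)(z*(x - 2*y + 3)) dz = (x - 2*y + 3) dz, which multiplied by dx ∧ dy gives (x - 2*y + 3) dx ∧ dy ∧ dz
  d(y*(-x - 4*z)) includes (∂/∂y)(y*(-x - 4*z)) dy = (-x - 4*z) dy, which multiplied by dx ∧ dz gives (x + 4*z) dx ∧ dy ∧ dz
  d(2*x*z + y^2) includes (∂/∂x)(2*x*z + y^2) dx = (2*z) dx, which multiplied by dy ∧ dz gives (2*z) dx ∧ dy ∧ dz
Collecting like 3-forms: d(omega) = (2*x - 2*y + 6*z + 3) dx ∧ dy ∧ dz.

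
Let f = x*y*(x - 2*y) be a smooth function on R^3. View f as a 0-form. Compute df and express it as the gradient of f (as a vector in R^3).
df = (2*y*(x - y)) dx + (x*(x - 4*y)) dy + (0) dz; grad f = (2*y*(x - y), x*(x - 4*y), 0)

For a 0-form f, d f = (∂f/∂x) dx + (∂f/∂y) dy + (∂f/∂z) dz. The components of the vector representation are exactly the entries of grad f in Cartesian coordinates:
  ∂f/∂x = 2*y*(x - y)
  ∂f/∂y = x*(x - 4*y)
  ∂f/∂z = 0.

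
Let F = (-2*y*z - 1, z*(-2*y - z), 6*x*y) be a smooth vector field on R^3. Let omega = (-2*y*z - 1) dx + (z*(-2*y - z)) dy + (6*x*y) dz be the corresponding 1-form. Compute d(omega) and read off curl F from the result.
d(omega) = (6*x + 2*y + 2*z) dy ∧ dz + (-8*y) dz ∧ dx + (2*z) dx ∧ dy; curl F = (6*x + 2*y + 2*z, -8*y, 2*z)

d omega = sum_{i<j} (∂f_j/∂x_i - ∂f_i/∂x_j) dx_i ∧ dx_j. Under the identification (dy ∧ dz, dz ∧ dx, dx ∧ dy) ↔ (e_x, e_y, e_z), the coefficients are exactly the components of curl F. Compute:
  ∂R/∂y - ∂Q/∂z = (6*x) - (-2*y - 2*z) = 6*x + 2*y + 2*z
  ∂P/∂z - ∂R/∂x = (-2*y) - (6*y) = -8*y
  ∂Q/∂x - ∂P/∂y = (0) - (-2*z) = 2*z.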